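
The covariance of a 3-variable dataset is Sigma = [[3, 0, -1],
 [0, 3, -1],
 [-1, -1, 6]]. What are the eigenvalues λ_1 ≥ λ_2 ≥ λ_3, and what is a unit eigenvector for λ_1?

Step 1 — characteristic polynomial p(λ) = det(λI - Sigma) = λ³ - tr·λ² + c_1·λ - det, where tr = trace, c_1 = sum of the principal 2×2 minors, det = det(Sigma):
  tr = 3 + 3 + 6 = 12,
  c_1 = (3·3 - (0)²) + (3·6 - (-1)²) + (3·6 - (-1)²) = 9 + 17 + 17 = 43,
  det = 3·(3·6 - (-1)²) - (0)·((0)·6 - (-1)·(-1)) + (-1)·((0)·(-1) - 3·(-1)) = 3·(17) - (0)·(-1) + (-1)·(3) = 48.
  So p(λ) = λ³ - 12λ² + 43λ - 48.
Step 2 — look for an integer root (rational root theorem: any rational root is an integer divisor of 48). Testing λ = 3:
  p(3) = 27 - 108 + 129 - 48 = 0  ✓
  Dividing out (λ - 3): p(λ) = (λ - 3)(λ² - 9λ + 16).
Step 3 — remaining eigenvalues from the quadratic λ² - 9λ + 16 = 0:
  Δ = 9² - 4·16 = 81 - 64 = 17,  λ = (9 ± √17)/2 = (9 ± 4.1231)/2 ≈ 6.5616 or 2.4384.
  Sorted: λ_1 = 6.5616,  λ_2 = 3,  λ_3 = 2.4384  (check: sum = 12 = tr ✓).

Step 4 — unit eigenvector for λ_1 ≈ 6.5616: v spans the null space of (Sigma - λ_1 I), whose rows are
  r_1 = (-3.5616, 0, -1),  r_2 = (0, -3.5616, -1),  r_3 = (-1, -1, -0.5616).
  v is orthogonal to every row, so take v ∝ r_1 × r_2 = ((0)·(-1) - (-1)·(-3.5616), (-1)·(0) - (-3.5616)·(-1), (-3.5616)·(-3.5616) - (0)·(0)) ≈ (-3.5616, -3.5616, 12.6847).
  Rescale (multiply by -1 so the first nonzero entry is positive): u = (3.5616, 3.5616, -12.6847).
  ||u|| = √((3.5616)² + (3.5616)² + (-12.6847)²) = √(186.2699) ≈ 13.6481,  v_1 = u/||u|| ≈ (0.261, 0.261, -0.9294) (||v_1|| = 1).

λ_1 = 6.5616,  λ_2 = 3,  λ_3 = 2.4384;  v_1 ≈ (0.261, 0.261, -0.9294)


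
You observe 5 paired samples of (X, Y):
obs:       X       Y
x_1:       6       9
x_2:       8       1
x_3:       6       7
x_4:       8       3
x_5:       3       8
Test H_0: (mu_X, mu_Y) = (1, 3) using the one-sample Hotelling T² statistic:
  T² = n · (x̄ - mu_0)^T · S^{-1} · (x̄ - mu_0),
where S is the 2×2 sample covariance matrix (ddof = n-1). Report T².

Step 1 — sample mean vector:
  mean(X) = (6 + 8 + 6 + 8 + 3) / 5 = 31/5 = 6.2
  mean(Y) = (9 + 1 + 7 + 3 + 8) / 5 = 28/5 = 5.6
  x̄ = (6.2, 5.6),  deviation x̄ - mu_0 = (6.2, 5.6) - (1, 3) = (5.2, 2.6).

Step 2 — sample covariance matrix, S[i,j] = (1/(n-1)) · Σ_k (x_{k,i} - mean_i) · (x_{k,j} - mean_j), divisor n-1 = 4:
  S[X,X] = ((-0.2)·(-0.2) + (1.8)·(1.8) + (-0.2)·(-0.2) + (1.8)·(1.8) + (-3.2)·(-3.2)) / 4 = 16.8/4 = 4.2
  S[X,Y] = ((-0.2)·(3.4) + (1.8)·(-4.6) + (-0.2)·(1.4) + (1.8)·(-2.6) + (-3.2)·(2.4)) / 4 = -21.6/4 = -5.4
  S[Y,Y] = ((3.4)·(3.4) + (-4.6)·(-4.6) + (1.4)·(1.4) + (-2.6)·(-2.6) + (2.4)·(2.4)) / 4 = 47.2/4 = 11.8
  S = [[4.2, -5.4],
 [-5.4, 11.8]].

Step 3 — invert S. det(S) = 4.2·11.8 - (-5.4)² = 20.4.
  S^{-1} = (1/det) · [[d, -b], [-b, a]] = [[0.5784, 0.2647],
 [0.2647, 0.2059]].

Step 4 — quadratic form (x̄ - mu_0)^T · S^{-1} · (x̄ - mu_0):
  S^{-1} · (x̄ - mu_0) = (3.6961, 1.9118),
  (x̄ - mu_0)^T · [...] = (5.2)·(3.6961) + (2.6)·(1.9118) = 24.1902.

Step 5 — scale by n: T² = 5 · 24.1902 = 120.951.

T² ≈ 120.951


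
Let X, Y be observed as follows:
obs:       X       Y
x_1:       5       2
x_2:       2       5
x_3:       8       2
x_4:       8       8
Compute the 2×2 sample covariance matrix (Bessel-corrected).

Step 1 — column means:
  mean(X) = (5 + 2 + 8 + 8) / 4 = 23/4 = 5.75
  mean(Y) = (2 + 5 + 2 + 8) / 4 = 17/4 = 4.25

Step 2 — sample covariance S[i,j] = (1/(n-1)) · Σ_k (x_{k,i} - mean_i) · (x_{k,j} - mean_j), with n-1 = 3.
  S[X,X] = ((-0.75)·(-0.75) + (-3.75)·(-3.75) + (2.25)·(2.25) + (2.25)·(2.25)) / 3 = 24.75/3 = 8.25
  S[X,Y] = ((-0.75)·(-2.25) + (-3.75)·(0.75) + (2.25)·(-2.25) + (2.25)·(3.75)) / 3 = 2.25/3 = 0.75
  S[Y,Y] = ((-2.25)·(-2.25) + (0.75)·(0.75) + (-2.25)·(-2.25) + (3.75)·(3.75)) / 3 = 24.75/3 = 8.25

S is symmetric (S[j,i] = S[i,j]). Assembling:

S = [[8.25, 0.75],
 [0.75, 8.25]]


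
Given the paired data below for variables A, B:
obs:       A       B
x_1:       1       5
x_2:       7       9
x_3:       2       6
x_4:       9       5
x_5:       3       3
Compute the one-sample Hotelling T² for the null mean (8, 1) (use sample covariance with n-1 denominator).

Step 1 — sample mean vector:
  mean(A) = (1 + 7 + 2 + 9 + 3) / 5 = 22/5 = 4.4
  mean(B) = (5 + 9 + 6 + 5 + 3) / 5 = 28/5 = 5.6
  x̄ = (4.4, 5.6),  deviation x̄ - mu_0 = (4.4, 5.6) - (8, 1) = (-3.6, 4.6).

Step 2 — sample covariance matrix, S[i,j] = (1/(n-1)) · Σ_k (x_{k,i} - mean_i) · (x_{k,j} - mean_j), divisor n-1 = 4:
  S[A,A] = ((-3.4)·(-3.4) + (2.6)·(2.6) + (-2.4)·(-2.4) + (4.6)·(4.6) + (-1.4)·(-1.4)) / 4 = 47.2/4 = 11.8
  S[A,B] = ((-3.4)·(-0.6) + (2.6)·(3.4) + (-2.4)·(0.4) + (4.6)·(-0.6) + (-1.4)·(-2.6)) / 4 = 10.8/4 = 2.7
  S[B,B] = ((-0.6)·(-0.6) + (3.4)·(3.4) + (0.4)·(0.4) + (-0.6)·(-0.6) + (-2.6)·(-2.6)) / 4 = 19.2/4 = 4.8
  S = [[11.8, 2.7],
 [2.7, 4.8]].

Step 3 — invert S. det(S) = 11.8·4.8 - (2.7)² = 49.35.
  S^{-1} = (1/det) · [[d, -b], [-b, a]] = [[0.0973, -0.0547],
 [-0.0547, 0.2391]].

Step 4 — quadratic form (x̄ - mu_0)^T · S^{-1} · (x̄ - mu_0):
  S^{-1} · (x̄ - mu_0) = (-0.6018, 1.2969),
  (x̄ - mu_0)^T · [...] = (-3.6)·(-0.6018) + (4.6)·(1.2969) = 8.1321.

Step 5 — scale by n: T² = 5 · 8.1321 = 40.6606.

T² ≈ 40.6606


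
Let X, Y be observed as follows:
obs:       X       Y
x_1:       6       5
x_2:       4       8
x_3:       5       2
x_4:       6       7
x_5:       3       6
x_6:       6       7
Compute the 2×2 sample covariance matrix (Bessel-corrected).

Step 1 — column means:
  mean(X) = (6 + 4 + 5 + 6 + 3 + 6) / 6 = 30/6 = 5
  mean(Y) = (5 + 8 + 2 + 7 + 6 + 7) / 6 = 35/6 = 5.8333

Step 2 — sample covariance S[i,j] = (1/(n-1)) · Σ_k (x_{k,i} - mean_i) · (x_{k,j} - mean_j), with n-1 = 5.
  S[X,X] = ((1)·(1) + (-1)·(-1) + (0)·(0) + (1)·(1) + (-2)·(-2) + (1)·(1)) / 5 = 8/5 = 1.6
  S[X,Y] = ((1)·(-0.8333) + (-1)·(2.1667) + (0)·(-3.8333) + (1)·(1.1667) + (-2)·(0.1667) + (1)·(1.1667)) / 5 = -1/5 = -0.2
  S[Y,Y] = ((-0.8333)·(-0.8333) + (2.1667)·(2.1667) + (-3.8333)·(-3.8333) + (1.1667)·(1.1667) + (0.1667)·(0.1667) + (1.1667)·(1.1667)) / 5 = 22.8333/5 = 4.5667

S is symmetric (S[j,i] = S[i,j]). Assembling:

S = [[1.6, -0.2],
 [-0.2, 4.5667]]


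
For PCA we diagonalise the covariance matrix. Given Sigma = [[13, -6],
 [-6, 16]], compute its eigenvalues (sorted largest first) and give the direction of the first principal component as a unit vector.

Step 1 — characteristic polynomial of 2×2 Sigma:
  det(Sigma - λI) = λ² - trace · λ + det = 0.
  trace = 13 + 16 = 29, det = 13·16 - (-6)² = 172.
Step 2 — discriminant:
  Δ = trace² - 4·det = 841 - 688 = 153.
Step 3 — eigenvalues:
  λ = (trace ± √Δ)/2 = (29 ± 12.3693)/2,
  λ_1 = 20.6847,  λ_2 = 8.3153.

Step 4 — unit eigenvector for λ_1: solve (Sigma - λ_1 I)v = 0. First row:
  (13 - 20.6847)·v_x + (-6)·v_y = 0, i.e. (-7.6847)·v_x + (-6)·v_y = 0,
  so v ∝ (b, λ_1 - a) = (-6, 7.6847); multiply by -1 so the first entry is positive: u = (6, -7.6847).
  ||u|| = √((6)² + (-7.6847)²) = √(95.054) ≈ 9.7496,
  v_1 = u/||u|| ≈ (0.6154, -0.7882) (||v_1|| = 1).

λ_1 = 20.6847,  λ_2 = 8.3153;  v_1 ≈ (0.6154, -0.7882)


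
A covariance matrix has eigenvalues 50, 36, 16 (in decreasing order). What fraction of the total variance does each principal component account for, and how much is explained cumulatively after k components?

Step 1 — total variance = trace(Sigma) = Σ λ_i = 50 + 36 + 16 = 102.

Step 2 — fraction explained by component i = λ_i / Σ λ:
  PC1: 50/102 = 0.4902
  PC2: 36/102 = 0.3529
  PC3: 16/102 = 0.1569

Step 3 — cumulative fraction after k components = (λ_1 + ... + λ_k) / Σ λ:
  k = 1: 50/102 = 0.4902
  k = 2: (50 + 36)/102 = 86/102 = 0.8431
  k = 3: (50 + 36 + 16)/102 = 102/102 = 1

Summary (fraction, with percent):

explained: PC1 0.4902 (49.02%), PC2 0.3529 (35.29%), PC3 0.1569 (15.69%);  cumulative: 0.4902, 0.8431, 1


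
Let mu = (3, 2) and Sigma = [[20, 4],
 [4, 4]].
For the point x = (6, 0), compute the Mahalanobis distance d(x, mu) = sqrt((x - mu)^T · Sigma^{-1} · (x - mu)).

Step 1 — centre the observation: (x - mu) = (3, -2).

Step 2 — invert Sigma. det(Sigma) = 20·4 - (4)² = 64.
  Sigma^{-1} = (1/det) · [[d, -b], [-b, a]] = [[0.0625, -0.0625],
 [-0.0625, 0.3125]].

Step 3 — form the quadratic (x - mu)^T · Sigma^{-1} · (x - mu):
  Sigma^{-1} · (x - mu) = (0.3125, -0.8125).
  (x - mu)^T · [Sigma^{-1} · (x - mu)] = (3)·(0.3125) + (-2)·(-0.8125) = 2.5625.

Step 4 — take square root: d = √(2.5625) ≈ 1.6008.

d(x, mu) = √(2.5625) ≈ 1.6008


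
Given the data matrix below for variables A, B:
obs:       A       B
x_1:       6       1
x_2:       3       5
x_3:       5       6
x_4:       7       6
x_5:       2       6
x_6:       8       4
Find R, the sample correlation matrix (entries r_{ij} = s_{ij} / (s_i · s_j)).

Step 1 — column means:
  mean(A) = (6 + 3 + 5 + 7 + 2 + 8) / 6 = 31/6 = 5.1667
  mean(B) = (1 + 5 + 6 + 6 + 6 + 4) / 6 = 28/6 = 4.6667

Step 2 — sample variances and covariances s[i,j] = (1/(n-1)) · Σ_k (x_{k,i} - mean_i) · (x_{k,j} - mean_j), with n-1 = 5:
  s[A,A] = ((0.8333)·(0.8333) + (-2.1667)·(-2.1667) + (-0.1667)·(-0.1667) + (1.8333)·(1.8333) + (-3.1667)·(-3.1667) + (2.8333)·(2.8333)) / 5 = 26.8333/5 = 5.3667
  s[A,B] = ((0.8333)·(-3.6667) + (-2.1667)·(0.3333) + (-0.1667)·(1.3333) + (1.8333)·(1.3333) + (-3.1667)·(1.3333) + (2.8333)·(-0.6667)) / 5 = -7.6667/5 = -1.5333
  s[B,B] = ((-3.6667)·(-3.6667) + (0.3333)·(0.3333) + (1.3333)·(1.3333) + (1.3333)·(1.3333) + (1.3333)·(1.3333) + (-0.6667)·(-0.6667)) / 5 = 19.3333/5 = 3.8667
  Sample standard deviations s_i = √(s[i,i]):
  s(A) = √(5.3667) = 2.3166
  s(B) = √(3.8667) = 1.9664

Step 3 — r_{ij} = s_{ij} / (s_i · s_j):
  r[A,A] = 1 (diagonal).
  r[A,B] = -1.5333 / (2.3166 · 1.9664) = -1.5333 / 4.5553 = -0.3366
  r[B,B] = 1 (diagonal).

R is symmetric with unit diagonal. Assembling:

R = [[1, -0.3366],
 [-0.3366, 1]]


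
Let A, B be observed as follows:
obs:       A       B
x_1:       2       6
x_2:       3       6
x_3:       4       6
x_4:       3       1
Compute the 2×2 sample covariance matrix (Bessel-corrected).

Step 1 — column means:
  mean(A) = (2 + 3 + 4 + 3) / 4 = 12/4 = 3
  mean(B) = (6 + 6 + 6 + 1) / 4 = 19/4 = 4.75

Step 2 — sample covariance S[i,j] = (1/(n-1)) · Σ_k (x_{k,i} - mean_i) · (x_{k,j} - mean_j), with n-1 = 3.
  S[A,A] = ((-1)·(-1) + (0)·(0) + (1)·(1) + (0)·(0)) / 3 = 2/3 = 0.6667
  S[A,B] = ((-1)·(1.25) + (0)·(1.25) + (1)·(1.25) + (0)·(-3.75)) / 3 = 0/3 = 0
  S[B,B] = ((1.25)·(1.25) + (1.25)·(1.25) + (1.25)·(1.25) + (-3.75)·(-3.75)) / 3 = 18.75/3 = 6.25

S is symmetric (S[j,i] = S[i,j]). Assembling:

S = [[0.6667, 0],
 [0, 6.25]]


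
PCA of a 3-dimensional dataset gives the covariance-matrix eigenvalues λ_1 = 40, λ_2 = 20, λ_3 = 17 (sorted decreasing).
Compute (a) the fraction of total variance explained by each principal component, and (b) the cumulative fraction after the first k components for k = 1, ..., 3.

Step 1 — total variance = trace(Sigma) = Σ λ_i = 40 + 20 + 17 = 77.

Step 2 — fraction explained by component i = λ_i / Σ λ:
  PC1: 40/77 = 0.5195
  PC2: 20/77 = 0.2597
  PC3: 17/77 = 0.2208

Step 3 — cumulative fraction after k components = (λ_1 + ... + λ_k) / Σ λ:
  k = 1: 40/77 = 0.5195
  k = 2: (40 + 20)/77 = 60/77 = 0.7792
  k = 3: (40 + 20 + 17)/77 = 77/77 = 1

Summary (fraction, with percent):

explained: PC1 0.5195 (51.95%), PC2 0.2597 (25.97%), PC3 0.2208 (22.08%);  cumulative: 0.5195, 0.7792, 1


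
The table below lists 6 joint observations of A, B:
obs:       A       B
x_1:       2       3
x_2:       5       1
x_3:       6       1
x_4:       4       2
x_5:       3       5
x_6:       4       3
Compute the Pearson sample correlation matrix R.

Step 1 — column means:
  mean(A) = (2 + 5 + 6 + 4 + 3 + 4) / 6 = 24/6 = 4
  mean(B) = (3 + 1 + 1 + 2 + 5 + 3) / 6 = 15/6 = 2.5

Step 2 — sample variances and covariances s[i,j] = (1/(n-1)) · Σ_k (x_{k,i} - mean_i) · (x_{k,j} - mean_j), with n-1 = 5:
  s[A,A] = ((-2)·(-2) + (1)·(1) + (2)·(2) + (0)·(0) + (-1)·(-1) + (0)·(0)) / 5 = 10/5 = 2
  s[A,B] = ((-2)·(0.5) + (1)·(-1.5) + (2)·(-1.5) + (0)·(-0.5) + (-1)·(2.5) + (0)·(0.5)) / 5 = -8/5 = -1.6
  s[B,B] = ((0.5)·(0.5) + (-1.5)·(-1.5) + (-1.5)·(-1.5) + (-0.5)·(-0.5) + (2.5)·(2.5) + (0.5)·(0.5)) / 5 = 11.5/5 = 2.3
  Sample standard deviations s_i = √(s[i,i]):
  s(A) = √(2) = 1.4142
  s(B) = √(2.3) = 1.5166

Step 3 — r_{ij} = s_{ij} / (s_i · s_j):
  r[A,A] = 1 (diagonal).
  r[A,B] = -1.6 / (1.4142 · 1.5166) = -1.6 / 2.1448 = -0.746
  r[B,B] = 1 (diagonal).

R is symmetric with unit diagonal. Assembling:

R = [[1, -0.746],
 [-0.746, 1]]


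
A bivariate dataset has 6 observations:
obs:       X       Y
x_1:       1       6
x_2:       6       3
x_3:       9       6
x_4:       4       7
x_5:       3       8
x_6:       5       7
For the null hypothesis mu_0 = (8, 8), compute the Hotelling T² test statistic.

Step 1 — sample mean vector:
  mean(X) = (1 + 6 + 9 + 4 + 3 + 5) / 6 = 28/6 = 4.6667
  mean(Y) = (6 + 3 + 6 + 7 + 8 + 7) / 6 = 37/6 = 6.1667
  x̄ = (4.6667, 6.1667),  deviation x̄ - mu_0 = (4.6667, 6.1667) - (8, 8) = (-3.3333, -1.8333).

Step 2 — sample covariance matrix, S[i,j] = (1/(n-1)) · Σ_k (x_{k,i} - mean_i) · (x_{k,j} - mean_j), divisor n-1 = 5:
  S[X,X] = ((-3.6667)·(-3.6667) + (1.3333)·(1.3333) + (4.3333)·(4.3333) + (-0.6667)·(-0.6667) + (-1.6667)·(-1.6667) + (0.3333)·(0.3333)) / 5 = 37.3333/5 = 7.4667
  S[X,Y] = ((-3.6667)·(-0.1667) + (1.3333)·(-3.1667) + (4.3333)·(-0.1667) + (-0.6667)·(0.8333) + (-1.6667)·(1.8333) + (0.3333)·(0.8333)) / 5 = -7.6667/5 = -1.5333
  S[Y,Y] = ((-0.1667)·(-0.1667) + (-3.1667)·(-3.1667) + (-0.1667)·(-0.1667) + (0.8333)·(0.8333) + (1.8333)·(1.8333) + (0.8333)·(0.8333)) / 5 = 14.8333/5 = 2.9667
  S = [[7.4667, -1.5333],
 [-1.5333, 2.9667]].

Step 3 — invert S. det(S) = 7.4667·2.9667 - (-1.5333)² = 19.8.
  S^{-1} = (1/det) · [[d, -b], [-b, a]] = [[0.1498, 0.0774],
 [0.0774, 0.3771]].

Step 4 — quadratic form (x̄ - mu_0)^T · S^{-1} · (x̄ - mu_0):
  S^{-1} · (x̄ - mu_0) = (-0.6414, -0.9495),
  (x̄ - mu_0)^T · [...] = (-3.3333)·(-0.6414) + (-1.8333)·(-0.9495) = 3.8788.

Step 5 — scale by n: T² = 6 · 3.8788 = 23.2727.

T² ≈ 23.2727


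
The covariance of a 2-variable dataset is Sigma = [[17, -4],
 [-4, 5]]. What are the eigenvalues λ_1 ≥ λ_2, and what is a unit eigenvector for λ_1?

Step 1 — characteristic polynomial of 2×2 Sigma:
  det(Sigma - λI) = λ² - trace · λ + det = 0.
  trace = 17 + 5 = 22, det = 17·5 - (-4)² = 69.
Step 2 — discriminant:
  Δ = trace² - 4·det = 484 - 276 = 208.
Step 3 — eigenvalues:
  λ = (trace ± √Δ)/2 = (22 ± 14.4222)/2,
  λ_1 = 18.2111,  λ_2 = 3.7889.

Step 4 — unit eigenvector for λ_1: solve (Sigma - λ_1 I)v = 0. First row:
  (17 - 18.2111)·v_x + (-4)·v_y = 0, i.e. (-1.2111)·v_x + (-4)·v_y = 0,
  so v ∝ (b, λ_1 - a) = (-4, 1.2111); multiply by -1 so the first entry is positive: u = (4, -1.2111).
  ||u|| = √((4)² + (-1.2111)²) = √(17.4668) ≈ 4.1793,
  v_1 = u/||u|| ≈ (0.9571, -0.2898) (||v_1|| = 1).

λ_1 = 18.2111,  λ_2 = 3.7889;  v_1 ≈ (0.9571, -0.2898)


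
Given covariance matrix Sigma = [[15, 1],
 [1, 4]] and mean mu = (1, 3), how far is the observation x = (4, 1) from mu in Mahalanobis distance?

Step 1 — centre the observation: (x - mu) = (3, -2).

Step 2 — invert Sigma. det(Sigma) = 15·4 - (1)² = 59.
  Sigma^{-1} = (1/det) · [[d, -b], [-b, a]] = [[0.0678, -0.0169],
 [-0.0169, 0.2542]].

Step 3 — form the quadratic (x - mu)^T · Sigma^{-1} · (x - mu):
  Sigma^{-1} · (x - mu) = (0.2373, -0.5593).
  (x - mu)^T · [Sigma^{-1} · (x - mu)] = (3)·(0.2373) + (-2)·(-0.5593) = 1.8305.

Step 4 — take square root: d = √(1.8305) ≈ 1.353.

d(x, mu) = √(1.8305) ≈ 1.353


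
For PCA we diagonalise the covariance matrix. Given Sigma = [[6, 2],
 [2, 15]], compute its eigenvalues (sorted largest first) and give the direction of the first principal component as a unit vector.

Step 1 — characteristic polynomial of 2×2 Sigma:
  det(Sigma - λI) = λ² - trace · λ + det = 0.
  trace = 6 + 15 = 21, det = 6·15 - (2)² = 86.
Step 2 — discriminant:
  Δ = trace² - 4·det = 441 - 344 = 97.
Step 3 — eigenvalues:
  λ = (trace ± √Δ)/2 = (21 ± 9.8489)/2,
  λ_1 = 15.4244,  λ_2 = 5.5756.

Step 4 — unit eigenvector for λ_1: solve (Sigma - λ_1 I)v = 0. First row:
  (6 - 15.4244)·v_x + (2)·v_y = 0, i.e. (-9.4244)·v_x + (2)·v_y = 0,
  so v ∝ (b, λ_1 - a) = (2, 9.4244) = u.
  ||u|| = √((2)² + (9.4244)²) = √(92.8199) ≈ 9.6343,
  v_1 = u/||u|| ≈ (0.2076, 0.9782) (||v_1|| = 1).

λ_1 = 15.4244,  λ_2 = 5.5756;  v_1 ≈ (0.2076, 0.9782)


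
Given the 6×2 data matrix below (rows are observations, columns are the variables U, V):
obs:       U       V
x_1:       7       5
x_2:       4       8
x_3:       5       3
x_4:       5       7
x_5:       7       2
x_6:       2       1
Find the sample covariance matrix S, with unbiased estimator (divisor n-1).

Step 1 — column means:
  mean(U) = (7 + 4 + 5 + 5 + 7 + 2) / 6 = 30/6 = 5
  mean(V) = (5 + 8 + 3 + 7 + 2 + 1) / 6 = 26/6 = 4.3333

Step 2 — sample covariance S[i,j] = (1/(n-1)) · Σ_k (x_{k,i} - mean_i) · (x_{k,j} - mean_j), with n-1 = 5.
  S[U,U] = ((2)·(2) + (-1)·(-1) + (0)·(0) + (0)·(0) + (2)·(2) + (-3)·(-3)) / 5 = 18/5 = 3.6
  S[U,V] = ((2)·(0.6667) + (-1)·(3.6667) + (0)·(-1.3333) + (0)·(2.6667) + (2)·(-2.3333) + (-3)·(-3.3333)) / 5 = 3/5 = 0.6
  S[V,V] = ((0.6667)·(0.6667) + (3.6667)·(3.6667) + (-1.3333)·(-1.3333) + (2.6667)·(2.6667) + (-2.3333)·(-2.3333) + (-3.3333)·(-3.3333)) / 5 = 39.3333/5 = 7.8667

S is symmetric (S[j,i] = S[i,j]). Assembling:

S = [[3.6, 0.6],
 [0.6, 7.8667]]


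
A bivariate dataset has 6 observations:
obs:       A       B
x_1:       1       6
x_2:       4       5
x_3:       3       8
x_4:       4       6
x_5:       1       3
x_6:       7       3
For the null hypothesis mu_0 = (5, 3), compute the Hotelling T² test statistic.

Step 1 — sample mean vector:
  mean(A) = (1 + 4 + 3 + 4 + 1 + 7) / 6 = 20/6 = 3.3333
  mean(B) = (6 + 5 + 8 + 6 + 3 + 3) / 6 = 31/6 = 5.1667
  x̄ = (3.3333, 5.1667),  deviation x̄ - mu_0 = (3.3333, 5.1667) - (5, 3) = (-1.6667, 2.1667).

Step 2 — sample covariance matrix, S[i,j] = (1/(n-1)) · Σ_k (x_{k,i} - mean_i) · (x_{k,j} - mean_j), divisor n-1 = 5:
  S[A,A] = ((-2.3333)·(-2.3333) + (0.6667)·(0.6667) + (-0.3333)·(-0.3333) + (0.6667)·(0.6667) + (-2.3333)·(-2.3333) + (3.6667)·(3.6667)) / 5 = 25.3333/5 = 5.0667
  S[A,B] = ((-2.3333)·(0.8333) + (0.6667)·(-0.1667) + (-0.3333)·(2.8333) + (0.6667)·(0.8333) + (-2.3333)·(-2.1667) + (3.6667)·(-2.1667)) / 5 = -5.3333/5 = -1.0667
  S[B,B] = ((0.8333)·(0.8333) + (-0.1667)·(-0.1667) + (2.8333)·(2.8333) + (0.8333)·(0.8333) + (-2.1667)·(-2.1667) + (-2.1667)·(-2.1667)) / 5 = 18.8333/5 = 3.7667
  S = [[5.0667, -1.0667],
 [-1.0667, 3.7667]].

Step 3 — invert S. det(S) = 5.0667·3.7667 - (-1.0667)² = 17.9467.
  S^{-1} = (1/det) · [[d, -b], [-b, a]] = [[0.2099, 0.0594],
 [0.0594, 0.2823]].

Step 4 — quadratic form (x̄ - mu_0)^T · S^{-1} · (x̄ - mu_0):
  S^{-1} · (x̄ - mu_0) = (-0.221, 0.5126),
  (x̄ - mu_0)^T · [...] = (-1.6667)·(-0.221) + (2.1667)·(0.5126) = 1.4791.

Step 5 — scale by n: T² = 6 · 1.4791 = 8.8744.

T² ≈ 8.8744


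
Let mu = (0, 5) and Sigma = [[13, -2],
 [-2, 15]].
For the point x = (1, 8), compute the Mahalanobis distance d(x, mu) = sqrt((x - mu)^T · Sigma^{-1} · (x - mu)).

Step 1 — centre the observation: (x - mu) = (1, 3).

Step 2 — invert Sigma. det(Sigma) = 13·15 - (-2)² = 191.
  Sigma^{-1} = (1/det) · [[d, -b], [-b, a]] = [[0.0785, 0.0105],
 [0.0105, 0.0681]].

Step 3 — form the quadratic (x - mu)^T · Sigma^{-1} · (x - mu):
  Sigma^{-1} · (x - mu) = (0.1099, 0.2147).
  (x - mu)^T · [Sigma^{-1} · (x - mu)] = (1)·(0.1099) + (3)·(0.2147) = 0.7539.

Step 4 — take square root: d = √(0.7539) ≈ 0.8683.

d(x, mu) = √(0.7539) ≈ 0.8683


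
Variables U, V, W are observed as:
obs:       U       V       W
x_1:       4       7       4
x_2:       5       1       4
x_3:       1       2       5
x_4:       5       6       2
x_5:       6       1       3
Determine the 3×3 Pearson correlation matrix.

Step 1 — column means:
  mean(U) = (4 + 5 + 1 + 5 + 6) / 5 = 21/5 = 4.2
  mean(V) = (7 + 1 + 2 + 6 + 1) / 5 = 17/5 = 3.4
  mean(W) = (4 + 4 + 5 + 2 + 3) / 5 = 18/5 = 3.6

Step 2 — sample variances and covariances s[i,j] = (1/(n-1)) · Σ_k (x_{k,i} - mean_i) · (x_{k,j} - mean_j), with n-1 = 4:
  s[U,U] = ((-0.2)·(-0.2) + (0.8)·(0.8) + (-3.2)·(-3.2) + (0.8)·(0.8) + (1.8)·(1.8)) / 4 = 14.8/4 = 3.7
  s[U,V] = ((-0.2)·(3.6) + (0.8)·(-2.4) + (-3.2)·(-1.4) + (0.8)·(2.6) + (1.8)·(-2.4)) / 4 = -0.4/4 = -0.1
  s[U,W] = ((-0.2)·(0.4) + (0.8)·(0.4) + (-3.2)·(1.4) + (0.8)·(-1.6) + (1.8)·(-0.6)) / 4 = -6.6/4 = -1.65
  s[V,V] = ((3.6)·(3.6) + (-2.4)·(-2.4) + (-1.4)·(-1.4) + (2.6)·(2.6) + (-2.4)·(-2.4)) / 4 = 33.2/4 = 8.3
  s[V,W] = ((3.6)·(0.4) + (-2.4)·(0.4) + (-1.4)·(1.4) + (2.6)·(-1.6) + (-2.4)·(-0.6)) / 4 = -4.2/4 = -1.05
  s[W,W] = ((0.4)·(0.4) + (0.4)·(0.4) + (1.4)·(1.4) + (-1.6)·(-1.6) + (-0.6)·(-0.6)) / 4 = 5.2/4 = 1.3
  Sample standard deviations s_i = √(s[i,i]):
  s(U) = √(3.7) = 1.9235
  s(V) = √(8.3) = 2.881
  s(W) = √(1.3) = 1.1402

Step 3 — r_{ij} = s_{ij} / (s_i · s_j):
  r[U,U] = 1 (diagonal).
  r[U,V] = -0.1 / (1.9235 · 2.881) = -0.1 / 5.5417 = -0.018
  r[U,W] = -1.65 / (1.9235 · 1.1402) = -1.65 / 2.1932 = -0.7523
  r[V,V] = 1 (diagonal).
  r[V,W] = -1.05 / (2.881 · 1.1402) = -1.05 / 3.2848 = -0.3197
  r[W,W] = 1 (diagonal).

R is symmetric with unit diagonal. Assembling:

R = [[1, -0.018, -0.7523],
 [-0.018, 1, -0.3197],
 [-0.7523, -0.3197, 1]]


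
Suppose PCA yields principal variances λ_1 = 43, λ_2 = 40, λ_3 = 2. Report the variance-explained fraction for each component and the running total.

Step 1 — total variance = trace(Sigma) = Σ λ_i = 43 + 40 + 2 = 85.

Step 2 — fraction explained by component i = λ_i / Σ λ:
  PC1: 43/85 = 0.5059
  PC2: 40/85 = 0.4706
  PC3: 2/85 = 0.0235

Step 3 — cumulative fraction after k components = (λ_1 + ... + λ_k) / Σ λ:
  k = 1: 43/85 = 0.5059
  k = 2: (43 + 40)/85 = 83/85 = 0.9765
  k = 3: (43 + 40 + 2)/85 = 85/85 = 1

Summary (fraction, with percent):

explained: PC1 0.5059 (50.59%), PC2 0.4706 (47.06%), PC3 0.0235 (2.35%);  cumulative: 0.5059, 0.9765, 1


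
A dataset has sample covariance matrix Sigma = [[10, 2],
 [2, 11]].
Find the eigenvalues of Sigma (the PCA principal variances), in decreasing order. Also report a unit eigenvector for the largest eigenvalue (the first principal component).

Step 1 — characteristic polynomial of 2×2 Sigma:
  det(Sigma - λI) = λ² - trace · λ + det = 0.
  trace = 10 + 11 = 21, det = 10·11 - (2)² = 106.
Step 2 — discriminant:
  Δ = trace² - 4·det = 441 - 424 = 17.
Step 3 — eigenvalues:
  λ = (trace ± √Δ)/2 = (21 ± 4.1231)/2,
  λ_1 = 12.5616,  λ_2 = 8.4384.

Step 4 — unit eigenvector for λ_1: solve (Sigma - λ_1 I)v = 0. First row:
  (10 - 12.5616)·v_x + (2)·v_y = 0, i.e. (-2.5616)·v_x + (2)·v_y = 0,
  so v ∝ (b, λ_1 - a) = (2, 2.5616) = u.
  ||u|| = √((2)² + (2.5616)²) = √(10.5616) ≈ 3.2499,
  v_1 = u/||u|| ≈ (0.6154, 0.7882) (||v_1|| = 1).

λ_1 = 12.5616,  λ_2 = 8.4384;  v_1 ≈ (0.6154, 0.7882)


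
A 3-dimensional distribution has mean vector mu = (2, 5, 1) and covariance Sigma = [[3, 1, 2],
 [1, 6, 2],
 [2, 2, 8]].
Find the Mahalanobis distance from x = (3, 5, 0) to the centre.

Step 1 — centre the observation: (x - mu) = (1, 0, -1).

Step 2 — invert Sigma (cofactor / det for 3×3, or solve directly):
  Sigma^{-1} = [[0.4074, -0.037, -0.0926],
 [-0.037, 0.1852, -0.037],
 [-0.0926, -0.037, 0.1574]].

Step 3 — form the quadratic (x - mu)^T · Sigma^{-1} · (x - mu):
  Sigma^{-1} · (x - mu) = (0.5, 0, -0.25).
  (x - mu)^T · [Sigma^{-1} · (x - mu)] = (1)·(0.5) + (0)·(0) + (-1)·(-0.25) = 0.75.

Step 4 — take square root: d = √(0.75) ≈ 0.866.

d(x, mu) = √(0.75) ≈ 0.866


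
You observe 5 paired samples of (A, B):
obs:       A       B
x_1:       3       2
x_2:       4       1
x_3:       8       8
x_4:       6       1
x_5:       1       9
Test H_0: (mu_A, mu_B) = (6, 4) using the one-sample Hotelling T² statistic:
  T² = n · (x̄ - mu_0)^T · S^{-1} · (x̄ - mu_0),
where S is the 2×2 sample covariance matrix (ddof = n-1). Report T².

Step 1 — sample mean vector:
  mean(A) = (3 + 4 + 8 + 6 + 1) / 5 = 22/5 = 4.4
  mean(B) = (2 + 1 + 8 + 1 + 9) / 5 = 21/5 = 4.2
  x̄ = (4.4, 4.2),  deviation x̄ - mu_0 = (4.4, 4.2) - (6, 4) = (-1.6, 0.2).

Step 2 — sample covariance matrix, S[i,j] = (1/(n-1)) · Σ_k (x_{k,i} - mean_i) · (x_{k,j} - mean_j), divisor n-1 = 4:
  S[A,A] = ((-1.4)·(-1.4) + (-0.4)·(-0.4) + (3.6)·(3.6) + (1.6)·(1.6) + (-3.4)·(-3.4)) / 4 = 29.2/4 = 7.3
  S[A,B] = ((-1.4)·(-2.2) + (-0.4)·(-3.2) + (3.6)·(3.8) + (1.6)·(-3.2) + (-3.4)·(4.8)) / 4 = -3.4/4 = -0.85
  S[B,B] = ((-2.2)·(-2.2) + (-3.2)·(-3.2) + (3.8)·(3.8) + (-3.2)·(-3.2) + (4.8)·(4.8)) / 4 = 62.8/4 = 15.7
  S = [[7.3, -0.85],
 [-0.85, 15.7]].

Step 3 — invert S. det(S) = 7.3·15.7 - (-0.85)² = 113.8875.
  S^{-1} = (1/det) · [[d, -b], [-b, a]] = [[0.1379, 0.0075],
 [0.0075, 0.0641]].

Step 4 — quadratic form (x̄ - mu_0)^T · S^{-1} · (x̄ - mu_0):
  S^{-1} · (x̄ - mu_0) = (-0.2191, 0.0009),
  (x̄ - mu_0)^T · [...] = (-1.6)·(-0.2191) + (0.2)·(0.0009) = 0.3507.

Step 5 — scale by n: T² = 5 · 0.3507 = 1.7535.

T² ≈ 1.7535


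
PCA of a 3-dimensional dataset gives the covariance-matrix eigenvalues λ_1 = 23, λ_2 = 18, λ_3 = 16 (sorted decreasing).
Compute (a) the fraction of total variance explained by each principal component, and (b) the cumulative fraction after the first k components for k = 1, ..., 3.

Step 1 — total variance = trace(Sigma) = Σ λ_i = 23 + 18 + 16 = 57.

Step 2 — fraction explained by component i = λ_i / Σ λ:
  PC1: 23/57 = 0.4035
  PC2: 18/57 = 0.3158
  PC3: 16/57 = 0.2807

Step 3 — cumulative fraction after k components = (λ_1 + ... + λ_k) / Σ λ:
  k = 1: 23/57 = 0.4035
  k = 2: (23 + 18)/57 = 41/57 = 0.7193
  k = 3: (23 + 18 + 16)/57 = 57/57 = 1

Summary (fraction, with percent):

explained: PC1 0.4035 (40.35%), PC2 0.3158 (31.58%), PC3 0.2807 (28.07%);  cumulative: 0.4035, 0.7193, 1


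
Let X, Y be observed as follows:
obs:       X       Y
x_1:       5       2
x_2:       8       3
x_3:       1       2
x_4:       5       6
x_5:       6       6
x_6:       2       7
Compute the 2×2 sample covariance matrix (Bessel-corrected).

Step 1 — column means:
  mean(X) = (5 + 8 + 1 + 5 + 6 + 2) / 6 = 27/6 = 4.5
  mean(Y) = (2 + 3 + 2 + 6 + 6 + 7) / 6 = 26/6 = 4.3333

Step 2 — sample covariance S[i,j] = (1/(n-1)) · Σ_k (x_{k,i} - mean_i) · (x_{k,j} - mean_j), with n-1 = 5.
  S[X,X] = ((0.5)·(0.5) + (3.5)·(3.5) + (-3.5)·(-3.5) + (0.5)·(0.5) + (1.5)·(1.5) + (-2.5)·(-2.5)) / 5 = 33.5/5 = 6.7
  S[X,Y] = ((0.5)·(-2.3333) + (3.5)·(-1.3333) + (-3.5)·(-2.3333) + (0.5)·(1.6667) + (1.5)·(1.6667) + (-2.5)·(2.6667)) / 5 = -1/5 = -0.2
  S[Y,Y] = ((-2.3333)·(-2.3333) + (-1.3333)·(-1.3333) + (-2.3333)·(-2.3333) + (1.6667)·(1.6667) + (1.6667)·(1.6667) + (2.6667)·(2.6667)) / 5 = 25.3333/5 = 5.0667

S is symmetric (S[j,i] = S[i,j]). Assembling:

S = [[6.7, -0.2],
 [-0.2, 5.0667]]


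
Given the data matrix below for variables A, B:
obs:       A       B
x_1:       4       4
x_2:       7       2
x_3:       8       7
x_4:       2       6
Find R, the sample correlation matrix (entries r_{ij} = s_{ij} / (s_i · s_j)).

Step 1 — column means:
  mean(A) = (4 + 7 + 8 + 2) / 4 = 21/4 = 5.25
  mean(B) = (4 + 2 + 7 + 6) / 4 = 19/4 = 4.75

Step 2 — sample variances and covariances s[i,j] = (1/(n-1)) · Σ_k (x_{k,i} - mean_i) · (x_{k,j} - mean_j), with n-1 = 3:
  s[A,A] = ((-1.25)·(-1.25) + (1.75)·(1.75) + (2.75)·(2.75) + (-3.25)·(-3.25)) / 3 = 22.75/3 = 7.5833
  s[A,B] = ((-1.25)·(-0.75) + (1.75)·(-2.75) + (2.75)·(2.25) + (-3.25)·(1.25)) / 3 = -1.75/3 = -0.5833
  s[B,B] = ((-0.75)·(-0.75) + (-2.75)·(-2.75) + (2.25)·(2.25) + (1.25)·(1.25)) / 3 = 14.75/3 = 4.9167
  Sample standard deviations s_i = √(s[i,i]):
  s(A) = √(7.5833) = 2.7538
  s(B) = √(4.9167) = 2.2174

Step 3 — r_{ij} = s_{ij} / (s_i · s_j):
  r[A,A] = 1 (diagonal).
  r[A,B] = -0.5833 / (2.7538 · 2.2174) = -0.5833 / 6.1061 = -0.0955
  r[B,B] = 1 (diagonal).

R is symmetric with unit diagonal. Assembling:

R = [[1, -0.0955],
 [-0.0955, 1]]


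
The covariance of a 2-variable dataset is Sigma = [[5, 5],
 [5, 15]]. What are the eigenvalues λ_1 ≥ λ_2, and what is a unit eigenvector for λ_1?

Step 1 — characteristic polynomial of 2×2 Sigma:
  det(Sigma - λI) = λ² - trace · λ + det = 0.
  trace = 5 + 15 = 20, det = 5·15 - (5)² = 50.
Step 2 — discriminant:
  Δ = trace² - 4·det = 400 - 200 = 200.
Step 3 — eigenvalues:
  λ = (trace ± √Δ)/2 = (20 ± 14.1421)/2,
  λ_1 = 17.0711,  λ_2 = 2.9289.

Step 4 — unit eigenvector for λ_1: solve (Sigma - λ_1 I)v = 0. First row:
  (5 - 17.0711)·v_x + (5)·v_y = 0, i.e. (-12.0711)·v_x + (5)·v_y = 0,
  so v ∝ (b, λ_1 - a) = (5, 12.0711) = u.
  ||u|| = √((5)² + (12.0711)²) = √(170.7107) ≈ 13.0656,
  v_1 = u/||u|| ≈ (0.3827, 0.9239) (||v_1|| = 1).

λ_1 = 17.0711,  λ_2 = 2.9289;  v_1 ≈ (0.3827, 0.9239)


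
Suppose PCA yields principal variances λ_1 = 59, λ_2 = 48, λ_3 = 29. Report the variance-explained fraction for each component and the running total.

Step 1 — total variance = trace(Sigma) = Σ λ_i = 59 + 48 + 29 = 136.

Step 2 — fraction explained by component i = λ_i / Σ λ:
  PC1: 59/136 = 0.4338
  PC2: 48/136 = 0.3529
  PC3: 29/136 = 0.2132

Step 3 — cumulative fraction after k components = (λ_1 + ... + λ_k) / Σ λ:
  k = 1: 59/136 = 0.4338
  k = 2: (59 + 48)/136 = 107/136 = 0.7868
  k = 3: (59 + 48 + 29)/136 = 136/136 = 1

Summary (fraction, with percent):

explained: PC1 0.4338 (43.38%), PC2 0.3529 (35.29%), PC3 0.2132 (21.32%);  cumulative: 0.4338, 0.7868, 1


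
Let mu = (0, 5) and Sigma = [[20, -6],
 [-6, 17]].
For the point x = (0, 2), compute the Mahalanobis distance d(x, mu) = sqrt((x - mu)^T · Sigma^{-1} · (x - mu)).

Step 1 — centre the observation: (x - mu) = (0, -3).

Step 2 — invert Sigma. det(Sigma) = 20·17 - (-6)² = 304.
  Sigma^{-1} = (1/det) · [[d, -b], [-b, a]] = [[0.0559, 0.0197],
 [0.0197, 0.0658]].

Step 3 — form the quadratic (x - mu)^T · Sigma^{-1} · (x - mu):
  Sigma^{-1} · (x - mu) = (-0.0592, -0.1974).
  (x - mu)^T · [Sigma^{-1} · (x - mu)] = (0)·(-0.0592) + (-3)·(-0.1974) = 0.5921.

Step 4 — take square root: d = √(0.5921) ≈ 0.7695.

d(x, mu) = √(0.5921) ≈ 0.7695


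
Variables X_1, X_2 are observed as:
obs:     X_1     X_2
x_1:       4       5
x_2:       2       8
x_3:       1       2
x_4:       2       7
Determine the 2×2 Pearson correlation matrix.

Step 1 — column means:
  mean(X_1) = (4 + 2 + 1 + 2) / 4 = 9/4 = 2.25
  mean(X_2) = (5 + 8 + 2 + 7) / 4 = 22/4 = 5.5

Step 2 — sample variances and covariances s[i,j] = (1/(n-1)) · Σ_k (x_{k,i} - mean_i) · (x_{k,j} - mean_j), with n-1 = 3:
  s[X_1,X_1] = ((1.75)·(1.75) + (-0.25)·(-0.25) + (-1.25)·(-1.25) + (-0.25)·(-0.25)) / 3 = 4.75/3 = 1.5833
  s[X_1,X_2] = ((1.75)·(-0.5) + (-0.25)·(2.5) + (-1.25)·(-3.5) + (-0.25)·(1.5)) / 3 = 2.5/3 = 0.8333
  s[X_2,X_2] = ((-0.5)·(-0.5) + (2.5)·(2.5) + (-3.5)·(-3.5) + (1.5)·(1.5)) / 3 = 21/3 = 7
  Sample standard deviations s_i = √(s[i,i]):
  s(X_1) = √(1.5833) = 1.2583
  s(X_2) = √(7) = 2.6458

Step 3 — r_{ij} = s_{ij} / (s_i · s_j):
  r[X_1,X_1] = 1 (diagonal).
  r[X_1,X_2] = 0.8333 / (1.2583 · 2.6458) = 0.8333 / 3.3292 = 0.2503
  r[X_2,X_2] = 1 (diagonal).

R is symmetric with unit diagonal. Assembling:

R = [[1, 0.2503],
 [0.2503, 1]]


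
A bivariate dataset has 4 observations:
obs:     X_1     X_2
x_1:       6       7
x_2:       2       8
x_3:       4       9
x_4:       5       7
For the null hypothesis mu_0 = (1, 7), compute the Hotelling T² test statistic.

Step 1 — sample mean vector:
  mean(X_1) = (6 + 2 + 4 + 5) / 4 = 17/4 = 4.25
  mean(X_2) = (7 + 8 + 9 + 7) / 4 = 31/4 = 7.75
  x̄ = (4.25, 7.75),  deviation x̄ - mu_0 = (4.25, 7.75) - (1, 7) = (3.25, 0.75).

Step 2 — sample covariance matrix, S[i,j] = (1/(n-1)) · Σ_k (x_{k,i} - mean_i) · (x_{k,j} - mean_j), divisor n-1 = 3:
  S[X_1,X_1] = ((1.75)·(1.75) + (-2.25)·(-2.25) + (-0.25)·(-0.25) + (0.75)·(0.75)) / 3 = 8.75/3 = 2.9167
  S[X_1,X_2] = ((1.75)·(-0.75) + (-2.25)·(0.25) + (-0.25)·(1.25) + (0.75)·(-0.75)) / 3 = -2.75/3 = -0.9167
  S[X_2,X_2] = ((-0.75)·(-0.75) + (0.25)·(0.25) + (1.25)·(1.25) + (-0.75)·(-0.75)) / 3 = 2.75/3 = 0.9167
  S = [[2.9167, -0.9167],
 [-0.9167, 0.9167]].

Step 3 — invert S. det(S) = 2.9167·0.9167 - (-0.9167)² = 1.8333.
  S^{-1} = (1/det) · [[d, -b], [-b, a]] = [[0.5, 0.5],
 [0.5, 1.5909]].

Step 4 — quadratic form (x̄ - mu_0)^T · S^{-1} · (x̄ - mu_0):
  S^{-1} · (x̄ - mu_0) = (2, 2.8182),
  (x̄ - mu_0)^T · [...] = (3.25)·(2) + (0.75)·(2.8182) = 8.6136.

Step 5 — scale by n: T² = 4 · 8.6136 = 34.4545.

T² ≈ 34.4545


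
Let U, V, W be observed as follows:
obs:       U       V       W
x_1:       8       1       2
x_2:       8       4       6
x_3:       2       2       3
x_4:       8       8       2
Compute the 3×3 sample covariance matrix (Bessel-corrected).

Step 1 — column means:
  mean(U) = (8 + 8 + 2 + 8) / 4 = 26/4 = 6.5
  mean(V) = (1 + 4 + 2 + 8) / 4 = 15/4 = 3.75
  mean(W) = (2 + 6 + 3 + 2) / 4 = 13/4 = 3.25

Step 2 — sample covariance S[i,j] = (1/(n-1)) · Σ_k (x_{k,i} - mean_i) · (x_{k,j} - mean_j), with n-1 = 3.
  S[U,U] = ((1.5)·(1.5) + (1.5)·(1.5) + (-4.5)·(-4.5) + (1.5)·(1.5)) / 3 = 27/3 = 9
  S[U,V] = ((1.5)·(-2.75) + (1.5)·(0.25) + (-4.5)·(-1.75) + (1.5)·(4.25)) / 3 = 10.5/3 = 3.5
  S[U,W] = ((1.5)·(-1.25) + (1.5)·(2.75) + (-4.5)·(-0.25) + (1.5)·(-1.25)) / 3 = 1.5/3 = 0.5
  S[V,V] = ((-2.75)·(-2.75) + (0.25)·(0.25) + (-1.75)·(-1.75) + (4.25)·(4.25)) / 3 = 28.75/3 = 9.5833
  S[V,W] = ((-2.75)·(-1.25) + (0.25)·(2.75) + (-1.75)·(-0.25) + (4.25)·(-1.25)) / 3 = -0.75/3 = -0.25
  S[W,W] = ((-1.25)·(-1.25) + (2.75)·(2.75) + (-0.25)·(-0.25) + (-1.25)·(-1.25)) / 3 = 10.75/3 = 3.5833

S is symmetric (S[j,i] = S[i,j]). Assembling:

S = [[9, 3.5, 0.5],
 [3.5, 9.5833, -0.25],
 [0.5, -0.25, 3.5833]]


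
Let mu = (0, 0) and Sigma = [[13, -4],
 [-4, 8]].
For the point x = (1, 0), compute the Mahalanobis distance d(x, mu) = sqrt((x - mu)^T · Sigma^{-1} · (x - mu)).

Step 1 — centre the observation: (x - mu) = (1, 0).

Step 2 — invert Sigma. det(Sigma) = 13·8 - (-4)² = 88.
  Sigma^{-1} = (1/det) · [[d, -b], [-b, a]] = [[0.0909, 0.0455],
 [0.0455, 0.1477]].

Step 3 — form the quadratic (x - mu)^T · Sigma^{-1} · (x - mu):
  Sigma^{-1} · (x - mu) = (0.0909, 0.0455).
  (x - mu)^T · [Sigma^{-1} · (x - mu)] = (1)·(0.0909) + (0)·(0.0455) = 0.0909.

Step 4 — take square root: d = √(0.0909) ≈ 0.3015.

d(x, mu) = √(0.0909) ≈ 0.3015


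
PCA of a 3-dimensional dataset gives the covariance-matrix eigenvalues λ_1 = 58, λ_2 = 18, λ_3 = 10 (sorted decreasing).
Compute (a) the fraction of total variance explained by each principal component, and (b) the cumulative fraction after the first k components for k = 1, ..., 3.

Step 1 — total variance = trace(Sigma) = Σ λ_i = 58 + 18 + 10 = 86.

Step 2 — fraction explained by component i = λ_i / Σ λ:
  PC1: 58/86 = 0.6744
  PC2: 18/86 = 0.2093
  PC3: 10/86 = 0.1163

Step 3 — cumulative fraction after k components = (λ_1 + ... + λ_k) / Σ λ:
  k = 1: 58/86 = 0.6744
  k = 2: (58 + 18)/86 = 76/86 = 0.8837
  k = 3: (58 + 18 + 10)/86 = 86/86 = 1

Summary (fraction, with percent):

explained: PC1 0.6744 (67.44%), PC2 0.2093 (20.93%), PC3 0.1163 (11.63%);  cumulative: 0.6744, 0.8837, 1


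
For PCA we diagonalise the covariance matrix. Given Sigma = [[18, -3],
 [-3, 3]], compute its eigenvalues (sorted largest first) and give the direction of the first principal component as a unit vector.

Step 1 — characteristic polynomial of 2×2 Sigma:
  det(Sigma - λI) = λ² - trace · λ + det = 0.
  trace = 18 + 3 = 21, det = 18·3 - (-3)² = 45.
Step 2 — discriminant:
  Δ = trace² - 4·det = 441 - 180 = 261.
Step 3 — eigenvalues:
  λ = (trace ± √Δ)/2 = (21 ± 16.1555)/2,
  λ_1 = 18.5777,  λ_2 = 2.4223.

Step 4 — unit eigenvector for λ_1: solve (Sigma - λ_1 I)v = 0. First row:
  (18 - 18.5777)·v_x + (-3)·v_y = 0, i.e. (-0.5777)·v_x + (-3)·v_y = 0,
  so v ∝ (b, λ_1 - a) = (-3, 0.5777); multiply by -1 so the first entry is positive: u = (3, -0.5777).
  ||u|| = √((3)² + (-0.5777)²) = √(9.3338) ≈ 3.0551,
  v_1 = u/||u|| ≈ (0.982, -0.1891) (||v_1|| = 1).

λ_1 = 18.5777,  λ_2 = 2.4223;  v_1 ≈ (0.982, -0.1891)


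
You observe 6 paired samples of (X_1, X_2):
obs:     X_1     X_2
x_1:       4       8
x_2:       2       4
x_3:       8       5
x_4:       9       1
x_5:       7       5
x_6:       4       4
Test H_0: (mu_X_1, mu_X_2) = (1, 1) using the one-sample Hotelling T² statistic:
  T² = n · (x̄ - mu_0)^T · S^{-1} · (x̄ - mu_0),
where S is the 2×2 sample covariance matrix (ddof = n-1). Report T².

Step 1 — sample mean vector:
  mean(X_1) = (4 + 2 + 8 + 9 + 7 + 4) / 6 = 34/6 = 5.6667
  mean(X_2) = (8 + 4 + 5 + 1 + 5 + 4) / 6 = 27/6 = 4.5
  x̄ = (5.6667, 4.5),  deviation x̄ - mu_0 = (5.6667, 4.5) - (1, 1) = (4.6667, 3.5).

Step 2 — sample covariance matrix, S[i,j] = (1/(n-1)) · Σ_k (x_{k,i} - mean_i) · (x_{k,j} - mean_j), divisor n-1 = 5:
  S[X_1,X_1] = ((-1.6667)·(-1.6667) + (-3.6667)·(-3.6667) + (2.3333)·(2.3333) + (3.3333)·(3.3333) + (1.3333)·(1.3333) + (-1.6667)·(-1.6667)) / 5 = 37.3333/5 = 7.4667
  S[X_1,X_2] = ((-1.6667)·(3.5) + (-3.6667)·(-0.5) + (2.3333)·(0.5) + (3.3333)·(-3.5) + (1.3333)·(0.5) + (-1.6667)·(-0.5)) / 5 = -13/5 = -2.6
  S[X_2,X_2] = ((3.5)·(3.5) + (-0.5)·(-0.5) + (0.5)·(0.5) + (-3.5)·(-3.5) + (0.5)·(0.5) + (-0.5)·(-0.5)) / 5 = 25.5/5 = 5.1
  S = [[7.4667, -2.6],
 [-2.6, 5.1]].

Step 3 — invert S. det(S) = 7.4667·5.1 - (-2.6)² = 31.32.
  S^{-1} = (1/det) · [[d, -b], [-b, a]] = [[0.1628, 0.083],
 [0.083, 0.2384]].

Step 4 — quadratic form (x̄ - mu_0)^T · S^{-1} · (x̄ - mu_0):
  S^{-1} · (x̄ - mu_0) = (1.0504, 1.2218),
  (x̄ - mu_0)^T · [...] = (4.6667)·(1.0504) + (3.5)·(1.2218) = 9.1784.

Step 5 — scale by n: T² = 6 · 9.1784 = 55.0702.

T² ≈ 55.0702


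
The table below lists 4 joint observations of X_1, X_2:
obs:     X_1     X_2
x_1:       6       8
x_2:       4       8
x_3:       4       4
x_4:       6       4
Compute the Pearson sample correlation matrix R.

Step 1 — column means:
  mean(X_1) = (6 + 4 + 4 + 6) / 4 = 20/4 = 5
  mean(X_2) = (8 + 8 + 4 + 4) / 4 = 24/4 = 6

Step 2 — sample variances and covariances s[i,j] = (1/(n-1)) · Σ_k (x_{k,i} - mean_i) · (x_{k,j} - mean_j), with n-1 = 3:
  s[X_1,X_1] = ((1)·(1) + (-1)·(-1) + (-1)·(-1) + (1)·(1)) / 3 = 4/3 = 1.3333
  s[X_1,X_2] = ((1)·(2) + (-1)·(2) + (-1)·(-2) + (1)·(-2)) / 3 = 0/3 = 0
  s[X_2,X_2] = ((2)·(2) + (2)·(2) + (-2)·(-2) + (-2)·(-2)) / 3 = 16/3 = 5.3333
  Sample standard deviations s_i = √(s[i,i]):
  s(X_1) = √(1.3333) = 1.1547
  s(X_2) = √(5.3333) = 2.3094

Step 3 — r_{ij} = s_{ij} / (s_i · s_j):
  r[X_1,X_1] = 1 (diagonal).
  r[X_1,X_2] = 0 / (1.1547 · 2.3094) = 0 / 2.6667 = 0
  r[X_2,X_2] = 1 (diagonal).

R is symmetric with unit diagonal. Assembling:

R = [[1, 0],
 [0, 1]]


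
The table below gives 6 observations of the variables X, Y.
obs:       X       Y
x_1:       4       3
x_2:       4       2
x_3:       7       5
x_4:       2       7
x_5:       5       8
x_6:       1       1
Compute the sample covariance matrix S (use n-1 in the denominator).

Step 1 — column means:
  mean(X) = (4 + 4 + 7 + 2 + 5 + 1) / 6 = 23/6 = 3.8333
  mean(Y) = (3 + 2 + 5 + 7 + 8 + 1) / 6 = 26/6 = 4.3333

Step 2 — sample covariance S[i,j] = (1/(n-1)) · Σ_k (x_{k,i} - mean_i) · (x_{k,j} - mean_j), with n-1 = 5.
  S[X,X] = ((0.1667)·(0.1667) + (0.1667)·(0.1667) + (3.1667)·(3.1667) + (-1.8333)·(-1.8333) + (1.1667)·(1.1667) + (-2.8333)·(-2.8333)) / 5 = 22.8333/5 = 4.5667
  S[X,Y] = ((0.1667)·(-1.3333) + (0.1667)·(-2.3333) + (3.1667)·(0.6667) + (-1.8333)·(2.6667) + (1.1667)·(3.6667) + (-2.8333)·(-3.3333)) / 5 = 10.3333/5 = 2.0667
  S[Y,Y] = ((-1.3333)·(-1.3333) + (-2.3333)·(-2.3333) + (0.6667)·(0.6667) + (2.6667)·(2.6667) + (3.6667)·(3.6667) + (-3.3333)·(-3.3333)) / 5 = 39.3333/5 = 7.8667

S is symmetric (S[j,i] = S[i,j]). Assembling:

S = [[4.5667, 2.0667],
 [2.0667, 7.8667]]
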